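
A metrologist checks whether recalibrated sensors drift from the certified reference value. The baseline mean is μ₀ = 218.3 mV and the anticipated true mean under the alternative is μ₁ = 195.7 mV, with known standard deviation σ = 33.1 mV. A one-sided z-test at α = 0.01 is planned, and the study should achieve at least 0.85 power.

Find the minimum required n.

n = 25

Standardized effect: d = |μ₁ − μ₀| / σ = |195.7 − 218.3| / 33.1 = 0.6828
For power 0.85 need Φ(δ − z_{0.01}) = 0.85, so δ = z_{0.01} + z_{0.15} = 2.326 + 1.036 = 3.363.
δ = d·√n ⇒ n = (δ/d)² = (3.363 / 0.6828)² = 24.26.
Rounding up, n = 25.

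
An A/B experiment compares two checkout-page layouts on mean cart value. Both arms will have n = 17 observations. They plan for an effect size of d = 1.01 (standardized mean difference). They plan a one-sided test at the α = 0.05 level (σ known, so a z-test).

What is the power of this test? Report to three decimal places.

Power ≈ 0.903

Noncentrality parameter: δ = d·√(n/2) = 1.01 × √(17/2) = 2.9446
One-sided α = 0.05 → critical value z_{0.05} = 1.645.
Power = P(Z > 1.645 − δ) = Φ(1.300) = 0.9032.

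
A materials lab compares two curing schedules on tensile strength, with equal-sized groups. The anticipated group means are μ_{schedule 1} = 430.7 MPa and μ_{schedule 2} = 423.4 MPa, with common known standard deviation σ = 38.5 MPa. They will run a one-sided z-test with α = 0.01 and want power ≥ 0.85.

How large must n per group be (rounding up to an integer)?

n = 630 per group

Standardized effect: d = |μ_{schedule 1} − μ_{schedule 2}| / σ = |430.7 − 423.4| / 38.5 = 0.1896
For power 0.85 need Φ(δ − z_{0.01}) = 0.85, so δ = z_{0.01} + z_{0.15} = 2.326 + 1.036 = 3.363.
δ = d·√(n/2) ⇒ n = 2(δ/d)² = 2 × (3.363 / 0.1896)² = 629.08.
Round up to the next whole unit.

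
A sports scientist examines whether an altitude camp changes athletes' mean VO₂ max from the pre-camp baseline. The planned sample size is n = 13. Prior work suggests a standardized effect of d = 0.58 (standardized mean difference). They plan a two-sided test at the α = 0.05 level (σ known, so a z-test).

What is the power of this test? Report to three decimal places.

Power ≈ 0.552

Noncentrality parameter: δ = d·√n = 0.58 × √13 = 2.0912
Two-sided α = 0.05 → critical value z_{0.025} = 1.960.
Power = Φ(δ − 1.960) + Φ(−δ − 1.960) = Φ(0.131) + Φ(-4.051) = 0.5522 + 0.0000 = 0.5522.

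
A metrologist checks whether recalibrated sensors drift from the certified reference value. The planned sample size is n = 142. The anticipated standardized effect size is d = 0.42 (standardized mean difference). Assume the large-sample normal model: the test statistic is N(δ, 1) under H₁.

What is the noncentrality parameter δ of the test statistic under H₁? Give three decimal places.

The noncentrality parameter scales effect size by the design's sample-size factor: δ = d·√n = 0.42 × √142 = 5.0049

δ ≈ 5.005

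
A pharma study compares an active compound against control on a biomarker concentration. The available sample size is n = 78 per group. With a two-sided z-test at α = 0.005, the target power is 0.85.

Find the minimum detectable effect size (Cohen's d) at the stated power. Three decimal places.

Required noncentrality: δ = z_{0.0025} + z_{0.15} = 2.807 + 1.036 = 3.843.
(The second rejection-region term Φ(−δ − z_{α/2}) is negligible and dropped.)
δ = d·√(n/2) ⇒ d = δ/√(n/2) = 3.843/√(78/2) = 0.6154.

d ≈ 0.615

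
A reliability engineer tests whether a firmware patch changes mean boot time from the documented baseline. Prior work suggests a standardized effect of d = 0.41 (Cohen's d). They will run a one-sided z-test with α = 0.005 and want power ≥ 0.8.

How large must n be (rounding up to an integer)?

n = 70

For power 0.8 need Φ(δ − z_{0.005}) = 0.8, so δ = z_{0.005} + z_{0.20} = 2.576 + 0.842 = 3.417.
δ = d·√n ⇒ n = (δ/d)² = (3.417 / 0.41)² = 69.48.
Rounding up, n = 70.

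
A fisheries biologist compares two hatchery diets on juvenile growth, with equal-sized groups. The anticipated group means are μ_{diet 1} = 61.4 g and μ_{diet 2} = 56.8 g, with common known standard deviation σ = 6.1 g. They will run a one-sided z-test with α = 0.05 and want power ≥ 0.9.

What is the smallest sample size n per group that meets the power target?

n = 31 per group

Standardized effect: d = |μ_{diet 1} − μ_{diet 2}| / σ = |61.4 − 56.8| / 6.1 = 0.7541
For power 0.9 need Φ(δ − z_{0.05}) = 0.9, so δ = z_{0.05} + z_{0.10} = 1.645 + 1.282 = 2.926.
δ = d·√(n/2) ⇒ n = 2(δ/d)² = 2 × (2.926 / 0.7541)² = 30.12.
Rounding up, n = 31 per group.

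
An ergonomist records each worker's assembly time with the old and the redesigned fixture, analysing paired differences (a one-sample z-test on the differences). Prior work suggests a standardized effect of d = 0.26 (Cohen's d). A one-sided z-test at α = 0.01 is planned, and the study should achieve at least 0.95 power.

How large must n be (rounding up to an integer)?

n = 234

For power 0.95 need Φ(δ − z_{0.01}) = 0.95, so δ = z_{0.01} + z_{0.05} = 2.326 + 1.645 = 3.971.
δ = d·√n ⇒ n = (δ/d)² = (3.971 / 0.26)² = 233.29.
Rounding up, n = 234.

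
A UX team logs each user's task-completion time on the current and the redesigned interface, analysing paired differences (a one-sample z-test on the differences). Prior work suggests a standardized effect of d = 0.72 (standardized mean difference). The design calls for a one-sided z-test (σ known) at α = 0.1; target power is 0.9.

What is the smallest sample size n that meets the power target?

n = 13

Set Φ(δ − 1.282) = 0.9; then δ − 1.282 = Φ⁻¹(0.9) = 1.282, giving δ = 2.563.
δ = d·√n ⇒ n = (δ/d)² = (2.563 / 0.72)² = 12.67.
Rounding up, n = 13.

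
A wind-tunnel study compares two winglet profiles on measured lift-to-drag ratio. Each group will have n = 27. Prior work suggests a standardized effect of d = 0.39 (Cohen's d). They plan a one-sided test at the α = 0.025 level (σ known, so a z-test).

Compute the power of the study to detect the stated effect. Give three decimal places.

Power ≈ 0.299

Noncentrality parameter: δ = d·√(n/2) = 0.39 × √(27/2) = 1.4330
One-sided α = 0.025 → critical value z_{0.025} = 1.960.
Power = P(Z > 1.960 − δ) = Φ(-0.527) = 0.2991.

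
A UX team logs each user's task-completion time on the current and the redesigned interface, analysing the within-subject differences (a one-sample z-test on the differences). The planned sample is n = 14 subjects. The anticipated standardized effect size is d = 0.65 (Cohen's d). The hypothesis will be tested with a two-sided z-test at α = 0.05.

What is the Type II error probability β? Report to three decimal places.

β ≈ 0.318

Noncentrality parameter: δ = d·√n = 0.65 × √14 = 2.4321
Critical value for a two-sided test at α = 0.05: z_{α/2} = 1.960.
Power = Φ(δ − 1.960) + Φ(−δ − 1.960) = Φ(0.472) + Φ(-4.392) = 0.6816 + 0.0000 = 0.6816.
Type II error: β = 1 − power = 1 − 0.6816 = 0.3184.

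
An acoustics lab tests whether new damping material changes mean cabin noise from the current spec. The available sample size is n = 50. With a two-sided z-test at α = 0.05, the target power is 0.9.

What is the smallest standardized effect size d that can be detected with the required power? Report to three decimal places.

d ≈ 0.458

Required noncentrality: δ = z_{0.025} + z_{0.10} = 1.960 + 1.282 = 3.242.
(The second rejection-region term Φ(−δ − z_{α/2}) is negligible and dropped.)
δ = d·√n ⇒ d = δ/√n = 3.242/√50 = 0.4584.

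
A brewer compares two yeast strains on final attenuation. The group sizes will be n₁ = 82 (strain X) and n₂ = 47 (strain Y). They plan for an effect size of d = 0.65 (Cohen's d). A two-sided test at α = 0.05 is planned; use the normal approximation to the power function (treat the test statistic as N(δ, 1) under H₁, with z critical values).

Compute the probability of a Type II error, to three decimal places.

β ≈ 0.056

Noncentrality parameter: δ = d / √(1/n₁ + 1/n₂) = 0.65 / √(1/82 + 1/47) = 3.5528
Two-sided α = 0.05 → critical value z_{0.025} = 1.960.
Power = Φ(δ − 1.960) + Φ(−δ − 1.960) = Φ(1.593) + Φ(-5.513) = 0.9444 + 0.0000 = 0.9444.
Type II error: β = 1 − power = 1 − 0.9444 = 0.0556.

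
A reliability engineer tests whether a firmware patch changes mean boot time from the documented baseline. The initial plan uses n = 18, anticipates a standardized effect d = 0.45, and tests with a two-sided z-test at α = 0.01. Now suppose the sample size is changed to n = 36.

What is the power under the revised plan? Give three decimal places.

With n = 36: δ = d·√n = 0.45 × √36 = 2.7000. Critical value z_{0.005} = 2.576.
Revised power = Φ(δ − 2.576) + Φ(−δ − 2.576) = Φ(0.124) + Φ(-5.276) = 0.5494 + 0.0000 = 0.5494.

Power ≈ 0.549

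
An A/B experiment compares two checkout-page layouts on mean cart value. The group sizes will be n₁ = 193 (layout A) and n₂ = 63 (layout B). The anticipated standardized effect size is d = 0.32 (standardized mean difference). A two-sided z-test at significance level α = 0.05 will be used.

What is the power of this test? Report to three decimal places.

Noncentrality parameter: δ = d / √(1/n₁ + 1/n₂) = 0.32 / √(1/193 + 1/63) = 2.2054
Two-sided α = 0.05 → critical value z_{0.025} = 1.960.
Power = Φ(δ − 1.960) + Φ(−δ − 1.960) = Φ(0.245) + Φ(-4.165) = 0.5969 + 0.0000 = 0.5969.

Power ≈ 0.597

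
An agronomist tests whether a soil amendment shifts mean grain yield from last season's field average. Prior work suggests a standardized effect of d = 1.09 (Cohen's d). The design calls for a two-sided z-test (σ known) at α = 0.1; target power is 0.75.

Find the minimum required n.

n = 5

Set Φ(δ − 1.645) = 0.75; then δ − 1.645 = Φ⁻¹(0.75) = 0.674, giving δ = 2.319.
(For δ > 0 the lower-tail rejection region contributes negligibly to power, so the one-term inversion is standard.)
δ = d·√n ⇒ n = (δ/d)² = (2.319 / 1.09)² = 4.53.
Round up to the next whole unit.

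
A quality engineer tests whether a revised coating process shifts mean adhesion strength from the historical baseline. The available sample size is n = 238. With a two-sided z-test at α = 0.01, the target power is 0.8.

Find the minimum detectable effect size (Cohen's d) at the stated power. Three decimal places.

d ≈ 0.222

Required noncentrality: δ = z_{0.005} + z_{0.20} = 2.576 + 0.842 = 3.417.
(Lower-tail contribution to power is negligible for δ > 0.)
δ = d·√n ⇒ d = δ/√n = 3.417/√238 = 0.2215.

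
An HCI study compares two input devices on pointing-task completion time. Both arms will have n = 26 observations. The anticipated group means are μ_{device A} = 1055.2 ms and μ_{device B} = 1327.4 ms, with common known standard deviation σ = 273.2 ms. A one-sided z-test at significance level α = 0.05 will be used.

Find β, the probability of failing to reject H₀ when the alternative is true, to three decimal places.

β ≈ 0.026

Standardized effect: d = |μ_{device A} − μ_{device B}| / σ = |1055.2 − 1327.4| / 273.2 = 0.9963
Noncentrality parameter: δ = d·√(n/2) = 0.9963 × √(26/2) = 3.5924
Critical value for a one-sided test at α = 0.05: z_α = 1.645.
Power = P(Z > 1.645 − δ) = Φ(1.948) = 0.9743.
Type II error: β = 1 − power = 1 − 0.9743 = 0.0257.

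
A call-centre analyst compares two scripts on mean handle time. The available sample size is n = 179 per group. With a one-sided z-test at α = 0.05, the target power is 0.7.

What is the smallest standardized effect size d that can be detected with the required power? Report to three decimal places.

Required noncentrality: δ = z_{0.05} + z_{0.30} = 1.645 + 0.524 = 2.169.
δ = d·√(n/2) ⇒ d = δ/√(n/2) = 2.169/√(179/2) = 0.2293.

d ≈ 0.229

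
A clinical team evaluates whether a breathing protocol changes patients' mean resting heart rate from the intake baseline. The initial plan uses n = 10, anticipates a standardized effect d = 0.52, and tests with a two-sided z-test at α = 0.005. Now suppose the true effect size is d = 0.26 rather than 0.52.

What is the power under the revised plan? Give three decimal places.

Power ≈ 0.024

With d = 0.26: δ = d·√n = 0.26 × √10 = 0.8222. Critical value z_{0.0025} = 2.807.
Revised power = Φ(δ − 2.807) + Φ(−δ − 2.807) = Φ(-1.985) + Φ(-3.629) = 0.0236 + 0.0001 = 0.0237.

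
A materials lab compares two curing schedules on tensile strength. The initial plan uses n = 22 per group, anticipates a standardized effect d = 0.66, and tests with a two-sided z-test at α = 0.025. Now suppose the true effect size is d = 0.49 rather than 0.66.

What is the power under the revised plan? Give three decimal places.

Power ≈ 0.269

With d = 0.49: δ = d·√(n/2) = 0.49 × √(22/2) = 1.6251. Critical value z_{0.0125} = 2.241.
Revised power = Φ(δ − 2.241) + Φ(−δ − 2.241) = Φ(-0.616) + Φ(-3.867) = 0.2689 + 0.0001 = 0.2689.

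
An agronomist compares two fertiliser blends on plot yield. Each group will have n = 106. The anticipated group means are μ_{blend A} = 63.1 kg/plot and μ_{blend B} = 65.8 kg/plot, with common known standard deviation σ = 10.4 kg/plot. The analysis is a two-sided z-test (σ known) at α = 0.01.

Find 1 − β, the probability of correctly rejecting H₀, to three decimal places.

Power ≈ 0.246

Standardized effect: d = |μ_{blend A} − μ_{blend B}| / σ = |63.1 − 65.8| / 10.4 = 0.2596
Noncentrality parameter: δ = d·√(n/2) = 0.2596 × √(106/2) = 1.8900
Critical value for a two-sided test at α = 0.01: z_{α/2} = 2.576.
Power = Φ(δ − 2.576) + Φ(−δ − 2.576) = Φ(-0.686) + Φ(-4.466) = 0.2464 + 0.0000 = 0.2464.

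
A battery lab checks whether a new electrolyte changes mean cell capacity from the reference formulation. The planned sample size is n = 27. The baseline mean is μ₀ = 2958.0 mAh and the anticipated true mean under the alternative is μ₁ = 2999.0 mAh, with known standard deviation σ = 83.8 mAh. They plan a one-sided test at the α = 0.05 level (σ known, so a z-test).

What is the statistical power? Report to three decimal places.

Standardized effect: d = |μ₁ − μ₀| / σ = |2999.0 − 2958.0| / 83.8 = 0.4893
Noncentrality parameter: δ = d·√n = 0.4893 × √27 = 2.5423
One-sided α = 0.05 → critical value z_{0.05} = 1.645.
Power = Φ(δ − 1.645) = Φ(0.897) = 0.8153.

Power ≈ 0.815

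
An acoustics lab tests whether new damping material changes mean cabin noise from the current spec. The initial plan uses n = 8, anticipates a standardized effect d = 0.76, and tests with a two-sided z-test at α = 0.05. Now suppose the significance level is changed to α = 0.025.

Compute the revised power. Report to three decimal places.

Power ≈ 0.463

δ = d·√n = 0.76 × √8 = 2.1496 (unchanged). New critical value: z_{0.0125} = 2.241.
Revised power = Φ(δ − 2.241) + Φ(−δ − 2.241) = Φ(-0.092) + Φ(-4.391) = 0.4634 + 0.0000 = 0.4634.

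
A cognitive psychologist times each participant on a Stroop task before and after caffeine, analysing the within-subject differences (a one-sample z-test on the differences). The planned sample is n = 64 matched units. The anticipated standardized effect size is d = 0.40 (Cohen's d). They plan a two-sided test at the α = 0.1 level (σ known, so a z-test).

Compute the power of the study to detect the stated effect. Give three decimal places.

Power ≈ 0.940

Noncentrality parameter: δ = d·√n = 0.40 × √64 = 3.2000
Critical value for a two-sided test at α = 0.1: z_{α/2} = 1.645.
Power = Φ(δ − 1.645) + Φ(−δ − 1.645) = Φ(1.555) + Φ(-4.845) = 0.9400 + 0.0000 = 0.9400.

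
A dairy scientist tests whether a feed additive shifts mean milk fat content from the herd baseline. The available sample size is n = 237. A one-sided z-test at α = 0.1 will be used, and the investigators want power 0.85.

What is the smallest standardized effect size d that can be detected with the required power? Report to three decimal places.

d ≈ 0.151

Need Φ(δ − 1.282) = 0.85, so δ = 1.282 + 1.036 = 2.318.
δ = d·√n ⇒ d = δ/√n = 2.318/√237 = 0.1506.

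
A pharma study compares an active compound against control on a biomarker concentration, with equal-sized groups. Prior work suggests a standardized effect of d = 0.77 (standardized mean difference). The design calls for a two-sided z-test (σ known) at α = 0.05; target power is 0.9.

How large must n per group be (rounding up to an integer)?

n = 36 per group

Set Φ(δ − 1.960) = 0.9; then δ − 1.960 = Φ⁻¹(0.9) = 1.282, giving δ = 3.242.
(For δ > 0 the lower-tail rejection region contributes negligibly to power, so the one-term inversion is standard.)
δ = d·√(n/2) ⇒ n = 2(δ/d)² = 2 × (3.242 / 0.77)² = 35.44.
Rounding up, n = 36 per group.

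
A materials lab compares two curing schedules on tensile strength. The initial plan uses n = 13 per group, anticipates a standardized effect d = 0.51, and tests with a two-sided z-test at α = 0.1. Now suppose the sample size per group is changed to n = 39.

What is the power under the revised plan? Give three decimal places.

With n = 39 per group: δ = d·√(n/2) = 0.51 × √(39/2) = 2.2521. Critical value z_{0.05} = 1.645.
Revised power = Φ(δ − 1.645) + Φ(−δ − 1.645) = Φ(0.607) + Φ(-3.897) = 0.7282 + 0.0000 = 0.7282.

Power ≈ 0.728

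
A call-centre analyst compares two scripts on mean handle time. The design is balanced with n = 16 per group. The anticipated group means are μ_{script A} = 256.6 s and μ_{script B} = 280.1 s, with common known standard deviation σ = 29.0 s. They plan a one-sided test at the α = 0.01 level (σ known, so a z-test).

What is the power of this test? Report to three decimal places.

Standardized effect: d = |μ_{script A} − μ_{script B}| / σ = |256.6 − 280.1| / 29.0 = 0.8103
Noncentrality parameter: δ = d·√(n/2) = 0.8103 × √(16/2) = 2.2920
One-sided α = 0.01 → critical value z_{0.01} = 2.326.
Power = P(Z > 2.326 − δ) = Φ(-0.034) = 0.4863.

Power ≈ 0.486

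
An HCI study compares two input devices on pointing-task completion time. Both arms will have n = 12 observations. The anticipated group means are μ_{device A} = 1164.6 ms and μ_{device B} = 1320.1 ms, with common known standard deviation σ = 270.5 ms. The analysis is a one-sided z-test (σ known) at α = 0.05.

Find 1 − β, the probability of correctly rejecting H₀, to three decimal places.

Standardized effect: d = |μ_{device A} − μ_{device B}| / σ = |1164.6 − 1320.1| / 270.5 = 0.5749
Noncentrality parameter: δ = d·√(n/2) = 0.5749 × √(12/2) = 1.4081
Critical value for a one-sided test at α = 0.05: z_α = 1.645.
Power = P(Z > 1.645 − δ) = Φ(-0.237) = 0.4064.

Power ≈ 0.406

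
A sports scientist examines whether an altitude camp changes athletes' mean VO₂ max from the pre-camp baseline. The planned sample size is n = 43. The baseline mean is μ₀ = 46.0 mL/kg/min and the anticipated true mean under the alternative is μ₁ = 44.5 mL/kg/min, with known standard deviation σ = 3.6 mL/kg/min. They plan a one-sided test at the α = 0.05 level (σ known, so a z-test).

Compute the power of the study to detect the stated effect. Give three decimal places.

Standardized effect: d = |μ₁ − μ₀| / σ = |44.5 − 46.0| / 3.6 = 0.4167
Noncentrality parameter: δ = d·√n = 0.4167 × √43 = 2.7323
One-sided α = 0.05 → critical value z_{0.05} = 1.645.
Power = P(Z > 1.645 − δ) = Φ(1.087) = 0.8616.

Power ≈ 0.862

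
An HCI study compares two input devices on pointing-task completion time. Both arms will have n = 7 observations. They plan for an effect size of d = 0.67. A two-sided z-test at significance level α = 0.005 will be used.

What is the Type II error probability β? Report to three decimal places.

Noncentrality parameter: δ = d·√(n/2) = 0.67 × √(7/2) = 1.2535
Critical value for a two-sided test at α = 0.005: z_{α/2} = 2.807.
Power = Φ(δ − 2.807) + Φ(−δ − 2.807) = Φ(-1.554) + Φ(-4.060) = 0.0601 + 0.0000 = 0.0602.
Type II error: β = 1 − power = 1 − 0.0602 = 0.9398.

β ≈ 0.940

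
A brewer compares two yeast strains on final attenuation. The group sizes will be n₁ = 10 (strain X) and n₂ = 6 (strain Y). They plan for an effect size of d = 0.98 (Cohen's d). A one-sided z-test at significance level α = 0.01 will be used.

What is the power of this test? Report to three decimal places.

Noncentrality parameter: δ = d / √(1/n₁ + 1/n₂) = 0.98 / √(1/10 + 1/6) = 1.8978
Critical value for a one-sided test at α = 0.01: z_α = 2.326.
Power = P(Z > 2.326 − δ) = Φ(-0.429) = 0.3341.

Power ≈ 0.334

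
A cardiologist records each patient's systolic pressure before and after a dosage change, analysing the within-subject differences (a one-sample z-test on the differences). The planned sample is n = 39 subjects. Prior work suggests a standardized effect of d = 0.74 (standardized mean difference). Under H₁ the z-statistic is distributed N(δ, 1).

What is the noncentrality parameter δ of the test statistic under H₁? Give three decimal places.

The noncentrality parameter scales effect size by the design's sample-size factor: δ = d·√n = 0.74 × √39 = 4.6213

δ ≈ 4.621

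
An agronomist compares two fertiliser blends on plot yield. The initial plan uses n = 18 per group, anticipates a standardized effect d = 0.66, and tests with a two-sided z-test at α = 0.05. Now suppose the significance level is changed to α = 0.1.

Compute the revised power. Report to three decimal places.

Power ≈ 0.631

δ = d·√(n/2) = 0.66 × √(18/2) = 1.9800 (unchanged). New critical value: z_{0.05} = 1.645.
Revised power = Φ(δ − 1.645) + Φ(−δ − 1.645) = Φ(0.335) + Φ(-3.625) = 0.6312 + 0.0001 = 0.6314.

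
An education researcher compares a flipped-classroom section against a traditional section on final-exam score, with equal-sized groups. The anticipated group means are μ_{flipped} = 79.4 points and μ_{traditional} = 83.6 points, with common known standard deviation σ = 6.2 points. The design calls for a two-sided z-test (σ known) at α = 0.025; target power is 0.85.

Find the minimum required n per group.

n = 47 per group

Standardized effect: d = |μ_{flipped} − μ_{traditional}| / σ = |79.4 − 83.6| / 6.2 = 0.6774
Set Φ(δ − 2.241) = 0.85; then δ − 2.241 = Φ⁻¹(0.85) = 1.036, giving δ = 3.278.
(Ignoring the negligible lower-tail rejection probability gives the usual closed-form inversion.)
δ = d·√(n/2) ⇒ n = 2(δ/d)² = 2 × (3.278 / 0.6774)² = 46.83.
Round up to the next whole unit.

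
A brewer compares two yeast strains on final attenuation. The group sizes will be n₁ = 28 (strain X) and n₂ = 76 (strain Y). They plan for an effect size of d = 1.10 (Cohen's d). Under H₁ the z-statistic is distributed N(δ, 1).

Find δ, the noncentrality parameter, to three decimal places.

δ ≈ 4.976

The noncentrality parameter scales effect size by the design's sample-size factor: δ = d / √(1/n₁ + 1/n₂) = 1.10 / √(1/28 + 1/76) = 4.9758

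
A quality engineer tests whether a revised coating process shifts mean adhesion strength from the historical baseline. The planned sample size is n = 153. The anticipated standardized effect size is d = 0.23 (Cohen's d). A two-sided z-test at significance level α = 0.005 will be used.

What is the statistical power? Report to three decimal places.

Power ≈ 0.515

Noncentrality parameter: δ = d·√n = 0.23 × √153 = 2.8449
Two-sided α = 0.005 → critical value z_{0.0025} = 2.807.
Power = Φ(δ − 2.807) + Φ(−δ − 2.807) = Φ(0.038) + Φ(-5.652) = 0.5151 + 0.0000 = 0.5151.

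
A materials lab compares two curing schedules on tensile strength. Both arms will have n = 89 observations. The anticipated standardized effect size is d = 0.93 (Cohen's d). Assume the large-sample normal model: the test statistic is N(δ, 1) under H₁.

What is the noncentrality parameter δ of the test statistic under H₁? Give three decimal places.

δ ≈ 6.204

δ = d·√(n/2) = 0.93 × √(89/2) = 6.2039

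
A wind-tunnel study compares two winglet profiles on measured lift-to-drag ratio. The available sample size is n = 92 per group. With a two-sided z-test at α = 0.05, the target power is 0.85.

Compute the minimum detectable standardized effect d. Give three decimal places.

d ≈ 0.442

Need Φ(δ − 1.960) = 0.85, so δ = 1.960 + 1.036 = 2.996.
(The second rejection-region term Φ(−δ − z_{α/2}) is negligible and dropped.)
δ = d·√(n/2) ⇒ d = δ/√(n/2) = 2.996/√(92/2) = 0.4418.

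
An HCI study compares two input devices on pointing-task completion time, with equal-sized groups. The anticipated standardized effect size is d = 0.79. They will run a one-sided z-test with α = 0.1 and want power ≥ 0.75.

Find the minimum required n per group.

n = 13 per group

Set Φ(δ − 1.282) = 0.75; then δ − 1.282 = Φ⁻¹(0.75) = 0.674, giving δ = 1.956.
δ = d·√(n/2) ⇒ n = 2(δ/d)² = 2 × (1.956 / 0.79)² = 12.26.
Rounding up, n = 13 per group.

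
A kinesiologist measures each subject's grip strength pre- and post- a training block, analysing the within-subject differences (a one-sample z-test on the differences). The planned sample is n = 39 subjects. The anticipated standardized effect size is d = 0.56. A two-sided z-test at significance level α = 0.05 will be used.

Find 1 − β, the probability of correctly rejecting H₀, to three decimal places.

Noncentrality parameter: δ = d·√n = 0.56 × √39 = 3.4972
Critical value for a two-sided test at α = 0.05: z_{α/2} = 1.960.
Power = Φ(δ − 1.960) + Φ(−δ − 1.960) = Φ(1.537) + Φ(-5.457) = 0.9379 + 0.0000 = 0.9379.

Power ≈ 0.938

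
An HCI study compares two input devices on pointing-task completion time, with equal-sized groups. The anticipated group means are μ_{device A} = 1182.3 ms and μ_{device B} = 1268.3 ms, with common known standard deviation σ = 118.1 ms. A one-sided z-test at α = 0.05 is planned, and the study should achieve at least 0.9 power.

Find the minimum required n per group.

Standardized effect: d = |μ_{device A} − μ_{device B}| / σ = |1182.3 − 1268.3| / 118.1 = 0.7282
Set Φ(δ − 1.645) = 0.9; then δ − 1.645 = Φ⁻¹(0.9) = 1.282, giving δ = 2.926.
δ = d·√(n/2) ⇒ n = 2(δ/d)² = 2 × (2.926 / 0.7282)² = 32.30.
Rounding up, n = 33 per group.

n = 33 per group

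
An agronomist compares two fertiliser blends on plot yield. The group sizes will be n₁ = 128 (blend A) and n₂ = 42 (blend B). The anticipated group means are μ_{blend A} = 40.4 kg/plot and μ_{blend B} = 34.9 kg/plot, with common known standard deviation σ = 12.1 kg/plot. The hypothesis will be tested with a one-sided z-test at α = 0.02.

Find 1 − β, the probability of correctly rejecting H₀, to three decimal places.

Standardized effect: d = |μ_{blend A} − μ_{blend B}| / σ = |40.4 − 34.9| / 12.1 = 0.4545
Noncentrality parameter: δ = d / √(1/n₁ + 1/n₂) = 0.4545 / √(1/128 + 1/42) = 2.5561
One-sided α = 0.02 → critical value z_{0.02} = 2.054.
Power = P(Z > 2.054 − δ) = Φ(0.502) = 0.6923.

Power ≈ 0.692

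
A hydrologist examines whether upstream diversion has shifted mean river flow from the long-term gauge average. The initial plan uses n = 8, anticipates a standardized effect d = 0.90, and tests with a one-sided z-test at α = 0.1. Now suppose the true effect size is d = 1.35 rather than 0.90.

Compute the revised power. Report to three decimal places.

With d = 1.35: δ = d·√n = 1.35 × √8 = 3.8184. Critical value z_{0.1} = 1.282.
Revised power = Φ(δ − 1.282) = Φ(2.537) = 0.9944.

Power ≈ 0.994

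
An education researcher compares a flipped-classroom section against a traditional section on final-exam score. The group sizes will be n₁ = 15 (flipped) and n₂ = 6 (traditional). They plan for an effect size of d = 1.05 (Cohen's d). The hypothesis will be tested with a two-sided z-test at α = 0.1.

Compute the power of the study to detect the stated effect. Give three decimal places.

Power ≈ 0.702

Noncentrality parameter: δ = d / √(1/n₁ + 1/n₂) = 1.05 / √(1/15 + 1/6) = 2.1737
Critical value for a two-sided test at α = 0.1: z_{α/2} = 1.645.
Power = Φ(δ − 1.645) + Φ(−δ − 1.645) = Φ(0.529) + Φ(-3.819) = 0.7015 + 0.0001 = 0.7016.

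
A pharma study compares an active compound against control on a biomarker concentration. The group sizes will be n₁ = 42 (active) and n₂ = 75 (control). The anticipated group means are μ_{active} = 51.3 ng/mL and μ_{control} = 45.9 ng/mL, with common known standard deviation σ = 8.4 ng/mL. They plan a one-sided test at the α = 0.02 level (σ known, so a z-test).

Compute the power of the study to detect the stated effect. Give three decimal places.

Power ≈ 0.900

Standardized effect: d = |μ_{active} − μ_{control}| / σ = |51.3 − 45.9| / 8.4 = 0.6429
Noncentrality parameter: δ = d / √(1/n₁ + 1/n₂) = 0.6429 / √(1/42 + 1/75) = 3.3356
Critical value for a one-sided test at α = 0.02: z_α = 2.054.
Power = P(Z > 2.054 − δ) = Φ(1.282) = 0.9001.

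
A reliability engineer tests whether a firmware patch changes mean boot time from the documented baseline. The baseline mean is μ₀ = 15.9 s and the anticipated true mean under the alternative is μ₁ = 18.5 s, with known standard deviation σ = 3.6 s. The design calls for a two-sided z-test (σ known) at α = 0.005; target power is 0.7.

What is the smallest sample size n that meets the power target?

n = 22

Standardized effect: d = |μ₁ − μ₀| / σ = |18.5 − 15.9| / 3.6 = 0.7222
For power 0.7 need Φ(δ − z_{0.0025}) = 0.7, so δ = z_{0.0025} + z_{0.30} = 2.807 + 0.524 = 3.331.
(The Φ(−δ − z_{α/2}) term is vanishingly small for δ > 0 and is dropped in the standard sample-size formula.)
δ = d·√n ⇒ n = (δ/d)² = (3.331 / 0.7222)² = 21.28.
Rounding up, n = 22.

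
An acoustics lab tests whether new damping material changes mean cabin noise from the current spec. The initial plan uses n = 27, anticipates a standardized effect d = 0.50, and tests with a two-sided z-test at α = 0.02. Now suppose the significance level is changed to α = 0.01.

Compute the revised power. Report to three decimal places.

Power ≈ 0.509

δ = d·√n = 0.50 × √27 = 2.5981 (unchanged). New critical value: z_{0.005} = 2.576.
Revised power = Φ(δ − 2.576) + Φ(−δ − 2.576) = Φ(0.022) + Φ(-5.174) = 0.5089 + 0.0000 = 0.5089.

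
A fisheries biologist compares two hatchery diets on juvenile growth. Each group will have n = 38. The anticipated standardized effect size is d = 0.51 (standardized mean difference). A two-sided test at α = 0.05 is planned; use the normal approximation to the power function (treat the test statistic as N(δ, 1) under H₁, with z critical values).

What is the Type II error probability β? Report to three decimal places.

β ≈ 0.396

Noncentrality parameter: δ = d·√(n/2) = 0.51 × √(38/2) = 2.2230
Two-sided α = 0.05 → critical value z_{0.025} = 1.960.
Power = Φ(δ − 1.960) + Φ(−δ − 1.960) = Φ(0.263) + Φ(-4.183) = 0.6038 + 0.0000 = 0.6038.
Type II error: β = 1 − power = 1 − 0.6038 = 0.3962.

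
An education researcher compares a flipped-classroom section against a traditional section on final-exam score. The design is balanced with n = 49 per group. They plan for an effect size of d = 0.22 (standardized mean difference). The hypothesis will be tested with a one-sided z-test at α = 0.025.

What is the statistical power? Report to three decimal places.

Power ≈ 0.192

Noncentrality parameter: δ = d·√(n/2) = 0.22 × √(49/2) = 1.0889
One-sided α = 0.025 → critical value z_{0.025} = 1.960.
Power = P(Z > 1.960 − δ) = Φ(-0.871) = 0.1919.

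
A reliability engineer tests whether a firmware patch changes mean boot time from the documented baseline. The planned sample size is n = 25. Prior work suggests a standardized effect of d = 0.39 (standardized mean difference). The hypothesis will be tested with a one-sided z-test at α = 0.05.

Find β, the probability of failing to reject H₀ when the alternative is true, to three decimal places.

Noncentrality parameter: λ = d·√n = 0.39 × √25 = 1.9500
One-sided α = 0.05 → critical value z_{0.05} = 1.645.
Power = P(Z > 1.645 − λ) = Φ(0.305) = 0.6199.
Type II error: β = 1 − power = 1 − 0.6199 = 0.3801.

β ≈ 0.380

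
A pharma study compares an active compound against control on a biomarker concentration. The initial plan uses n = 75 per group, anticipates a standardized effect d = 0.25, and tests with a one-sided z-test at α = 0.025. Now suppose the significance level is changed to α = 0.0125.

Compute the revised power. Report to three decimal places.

δ = d·√(n/2) = 0.25 × √(75/2) = 1.5309 (unchanged). New critical value: z_{0.0125} = 2.241.
Revised power = P(Z > 2.241 − δ) = Φ(-0.710) = 0.2387.

Power ≈ 0.239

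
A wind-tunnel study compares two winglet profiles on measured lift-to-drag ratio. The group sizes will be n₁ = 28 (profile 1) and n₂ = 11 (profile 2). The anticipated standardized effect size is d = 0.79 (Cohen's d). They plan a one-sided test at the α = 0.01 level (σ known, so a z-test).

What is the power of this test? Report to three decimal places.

Power ≈ 0.458

Noncentrality parameter: λ = d / √(1/n₁ + 1/n₂) = 0.79 / √(1/28 + 1/11) = 2.2201
Critical value for a one-sided test at α = 0.01: z_α = 2.326.
Power = Φ(λ − 2.326) = Φ(-0.106) = 0.4577.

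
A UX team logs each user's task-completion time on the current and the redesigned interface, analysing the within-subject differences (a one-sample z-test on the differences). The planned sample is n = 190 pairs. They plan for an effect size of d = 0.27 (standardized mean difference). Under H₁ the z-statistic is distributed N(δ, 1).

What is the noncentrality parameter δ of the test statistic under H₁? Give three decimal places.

δ ≈ 3.722

The noncentrality parameter scales effect size by the design's sample-size factor: δ = d·√n = 0.27 × √190 = 3.7217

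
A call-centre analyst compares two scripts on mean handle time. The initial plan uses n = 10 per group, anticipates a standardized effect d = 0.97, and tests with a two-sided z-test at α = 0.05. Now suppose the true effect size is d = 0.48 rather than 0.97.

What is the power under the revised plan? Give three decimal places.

With d = 0.48: δ = d·√(n/2) = 0.48 × √(10/2) = 1.0733. Critical value z_{0.025} = 1.960.
Revised power = Φ(δ − 1.960) + Φ(−δ − 1.960) = Φ(-0.887) + Φ(-3.033) = 0.1876 + 0.0012 = 0.1888.

Power ≈ 0.189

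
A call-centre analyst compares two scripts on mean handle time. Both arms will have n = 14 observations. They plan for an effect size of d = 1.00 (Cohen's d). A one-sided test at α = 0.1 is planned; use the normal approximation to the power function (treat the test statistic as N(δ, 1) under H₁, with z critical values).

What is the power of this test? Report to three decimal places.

Power ≈ 0.914

Noncentrality parameter: δ = d·√(n/2) = 1.00 × √(14/2) = 2.6458
Critical value for a one-sided test at α = 0.1: z_α = 1.282.
Power = Φ(δ − 1.282) = Φ(1.364) = 0.9137.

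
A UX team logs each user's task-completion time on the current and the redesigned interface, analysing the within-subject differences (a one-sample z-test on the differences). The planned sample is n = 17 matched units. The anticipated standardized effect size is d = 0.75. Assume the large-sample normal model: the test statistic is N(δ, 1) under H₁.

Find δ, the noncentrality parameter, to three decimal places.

δ ≈ 3.092

The noncentrality parameter scales effect size by the design's sample-size factor: δ = d·√n = 0.75 × √17 = 3.0923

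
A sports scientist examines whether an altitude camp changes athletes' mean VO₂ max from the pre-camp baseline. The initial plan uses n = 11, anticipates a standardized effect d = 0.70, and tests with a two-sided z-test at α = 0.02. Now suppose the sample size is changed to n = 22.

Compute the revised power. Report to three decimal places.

Power ≈ 0.831

With n = 22: δ = d·√n = 0.70 × √22 = 3.2833. Critical value z_{0.01} = 2.326.
Revised power = Φ(δ − 2.326) + Φ(−δ − 2.326) = Φ(0.957) + Φ(-5.610) = 0.8307 + 0.0000 = 0.8307.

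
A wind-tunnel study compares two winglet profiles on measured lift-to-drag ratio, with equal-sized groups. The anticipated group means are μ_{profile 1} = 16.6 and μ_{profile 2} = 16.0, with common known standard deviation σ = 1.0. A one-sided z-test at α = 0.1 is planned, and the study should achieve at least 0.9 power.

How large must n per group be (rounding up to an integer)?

Standardized effect: d = |μ_{profile 1} − μ_{profile 2}| / σ = |16.6 − 16.0| / 1.0 = 0.6000
For power 0.9 need Φ(δ − z_{0.1}) = 0.9, so δ = z_{0.1} + z_{0.10} = 1.282 + 1.282 = 2.563.
δ = d·√(n/2) ⇒ n = 2(δ/d)² = 2 × (2.563 / 0.6000)² = 36.50.
Rounding up, n = 37 per group.

n = 37 per group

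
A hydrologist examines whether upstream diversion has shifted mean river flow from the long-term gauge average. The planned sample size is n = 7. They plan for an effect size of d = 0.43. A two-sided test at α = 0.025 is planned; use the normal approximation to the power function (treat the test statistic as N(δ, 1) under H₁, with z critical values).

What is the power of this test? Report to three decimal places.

Noncentrality parameter: δ = d·√n = 0.43 × √7 = 1.1377
Critical value for a two-sided test at α = 0.025: z_{α/2} = 2.241.
Power = Φ(δ − 2.241) + Φ(−δ − 2.241) = Φ(-1.104) + Φ(-3.379) = 0.1349 + 0.0004 = 0.1352.

Power ≈ 0.135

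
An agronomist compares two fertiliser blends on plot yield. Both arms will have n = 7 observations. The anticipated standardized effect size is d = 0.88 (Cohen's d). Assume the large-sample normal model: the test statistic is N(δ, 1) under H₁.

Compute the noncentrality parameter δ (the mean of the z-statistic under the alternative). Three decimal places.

δ = d·√(n/2) = 0.88 × √(7/2) = 1.6463

δ ≈ 1.646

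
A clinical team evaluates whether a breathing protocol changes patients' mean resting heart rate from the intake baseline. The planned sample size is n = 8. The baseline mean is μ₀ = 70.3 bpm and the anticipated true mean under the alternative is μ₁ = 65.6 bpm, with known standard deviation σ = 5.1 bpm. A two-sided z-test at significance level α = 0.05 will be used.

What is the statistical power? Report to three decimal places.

Standardized effect: d = |μ₁ − μ₀| / σ = |65.6 − 70.3| / 5.1 = 0.9216
Noncentrality parameter: δ = d·√n = 0.9216 × √8 = 2.6066
Critical value for a two-sided test at α = 0.05: z_{α/2} = 1.960.
Power = Φ(δ − 1.960) + Φ(−δ − 1.960) = Φ(0.647) + Φ(-4.567) = 0.7411 + 0.0000 = 0.7411.

Power ≈ 0.741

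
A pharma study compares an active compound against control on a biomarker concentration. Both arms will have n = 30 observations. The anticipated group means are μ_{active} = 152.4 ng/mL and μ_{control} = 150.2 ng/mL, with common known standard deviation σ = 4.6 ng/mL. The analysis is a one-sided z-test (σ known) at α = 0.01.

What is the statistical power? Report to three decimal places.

Power ≈ 0.318

Standardized effect: d = |μ_{active} − μ_{control}| / σ = |152.4 − 150.2| / 4.6 = 0.4783
Noncentrality parameter: δ = d·√(n/2) = 0.4783 × √(30/2) = 1.8523
Critical value for a one-sided test at α = 0.01: z_α = 2.326.
Power = P(Z > 2.326 − δ) = Φ(-0.474) = 0.3177.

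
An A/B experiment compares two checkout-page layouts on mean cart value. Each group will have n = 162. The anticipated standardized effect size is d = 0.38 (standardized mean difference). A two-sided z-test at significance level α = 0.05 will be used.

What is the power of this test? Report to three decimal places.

Noncentrality parameter: δ = d·√(n/2) = 0.38 × √(162/2) = 3.4200
Two-sided α = 0.05 → critical value z_{0.025} = 1.960.
Power = Φ(δ − 1.960) + Φ(−δ − 1.960) = Φ(1.460) + Φ(-5.380) = 0.9279 + 0.0000 = 0.9279.

Power ≈ 0.928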